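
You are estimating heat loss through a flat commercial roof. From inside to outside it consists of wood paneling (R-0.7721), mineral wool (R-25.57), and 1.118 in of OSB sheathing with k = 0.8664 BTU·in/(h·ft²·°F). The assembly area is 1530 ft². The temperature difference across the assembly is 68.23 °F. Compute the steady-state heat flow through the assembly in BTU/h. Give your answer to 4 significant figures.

3778 BTU/h

1.118/0.8664 = 1.2904
R_total = 0.7721 + 25.57 + 1.2904 = 27.632 ft²·°F·h/BTU
Q = A·ΔT/R = 1530 × 68.23 / 27.632 = 3777.9 BTU/h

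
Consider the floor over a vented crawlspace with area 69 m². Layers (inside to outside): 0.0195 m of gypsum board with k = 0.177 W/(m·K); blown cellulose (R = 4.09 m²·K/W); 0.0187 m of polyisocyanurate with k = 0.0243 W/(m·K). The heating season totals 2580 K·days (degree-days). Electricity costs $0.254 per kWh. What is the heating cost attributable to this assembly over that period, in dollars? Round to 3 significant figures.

0.0195/0.177 = 0.1102
0.0187/0.0243 = 0.7695
R_total = 0.1102 + 4.09 + 0.7695 = 4.97 m²·K/W
E = A × HDD × 24 / R / 1000 = 69 × 2580 × 24 / 4.97 / 1000 = 859.7 kWh
Cost = 859.7 × 0.254 = $218.4

218 dollars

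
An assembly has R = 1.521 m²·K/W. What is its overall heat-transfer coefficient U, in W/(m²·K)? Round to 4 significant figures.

U = 1/R = 1/1.521 = 0.65746

0.6575 W/(m²·K)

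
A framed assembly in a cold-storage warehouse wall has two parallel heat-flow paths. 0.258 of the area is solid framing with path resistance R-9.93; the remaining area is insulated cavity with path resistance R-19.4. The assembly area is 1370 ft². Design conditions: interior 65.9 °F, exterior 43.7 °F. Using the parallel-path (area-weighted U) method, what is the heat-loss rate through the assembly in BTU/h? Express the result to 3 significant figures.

U_eff = 0.742/19.4 + 0.258/9.93 = 0.03825 + 0.02598 = 0.06423
R_eff = 1/U_eff = 15.57 ft²·°F·h/BTU
Q = 1370 × (65.9 − 43.7) / 15.57 = 1953 BTU/h

1950 BTU/h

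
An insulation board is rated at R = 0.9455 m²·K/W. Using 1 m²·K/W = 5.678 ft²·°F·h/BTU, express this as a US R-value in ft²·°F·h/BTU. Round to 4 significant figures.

5.369 ft²·°F·h/BTU

R_US = 0.9455 × 5.678 = 5.3685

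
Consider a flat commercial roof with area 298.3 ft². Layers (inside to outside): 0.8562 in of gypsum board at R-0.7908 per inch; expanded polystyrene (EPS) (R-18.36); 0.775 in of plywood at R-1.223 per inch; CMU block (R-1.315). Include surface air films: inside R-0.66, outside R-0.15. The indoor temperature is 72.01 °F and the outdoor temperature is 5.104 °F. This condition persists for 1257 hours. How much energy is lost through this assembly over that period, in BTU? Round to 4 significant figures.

1135000 BTU

0.8562 × 0.7908 = 0.67708
0.775 × 1.223 = 0.94783
R_total = 0.66 + 0.67708 + 18.36 + 0.94783 + 1.315 + 0.15 = 22.11 ft²·°F·h/BTU
Q = 298.3 × (72.01 − 5.104) / 22.11 = 902.67 BTU/h
E = 902.67 × 1257 = 1134700 BTU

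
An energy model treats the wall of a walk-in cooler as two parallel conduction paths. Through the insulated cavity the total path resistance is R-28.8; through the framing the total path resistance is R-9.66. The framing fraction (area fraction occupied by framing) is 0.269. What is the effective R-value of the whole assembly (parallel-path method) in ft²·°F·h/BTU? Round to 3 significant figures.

18.8 ft²·°F·h/BTU

U_eff = 0.731/28.8 + 0.269/9.66 = 0.02538 + 0.02785 = 0.05323
R_eff = 1/U_eff = 18.79 ft²·°F·h/BTU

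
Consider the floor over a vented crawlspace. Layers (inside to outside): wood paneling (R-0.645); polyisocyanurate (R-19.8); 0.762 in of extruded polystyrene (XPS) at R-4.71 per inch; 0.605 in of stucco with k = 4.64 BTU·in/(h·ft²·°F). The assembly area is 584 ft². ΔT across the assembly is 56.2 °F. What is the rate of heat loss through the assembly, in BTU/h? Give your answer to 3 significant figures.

1360 BTU/h

0.762 × 4.71 = 3.589
0.605/4.64 = 0.1304
R_total = 0.645 + 19.8 + 3.589 + 0.1304 = 24.16 ft²·°F·h/BTU
Q = A·ΔT/R = 584 × 56.2 / 24.16 = 1358 BTU/h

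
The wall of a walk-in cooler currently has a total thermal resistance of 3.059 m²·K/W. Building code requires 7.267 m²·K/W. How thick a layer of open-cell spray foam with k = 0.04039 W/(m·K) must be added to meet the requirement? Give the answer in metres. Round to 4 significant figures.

0.1700 m

ΔR = 7.267 − 3.059 = 4.208 m²·K/W
L = ΔR × k = 4.208 × 0.04039 = 0.16996 m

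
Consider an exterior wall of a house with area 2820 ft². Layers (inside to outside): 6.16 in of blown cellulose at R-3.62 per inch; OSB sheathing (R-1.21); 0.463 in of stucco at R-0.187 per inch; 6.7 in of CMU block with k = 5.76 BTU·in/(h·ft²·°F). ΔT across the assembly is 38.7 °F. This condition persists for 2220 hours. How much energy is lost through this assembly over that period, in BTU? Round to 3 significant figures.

6.16 × 3.62 = 22.3
0.463 × 0.187 = 0.08658
6.7/5.76 = 1.163
R_total = 22.3 + 1.21 + 0.08658 + 1.163 = 24.76 ft²·°F·h/BTU
Q = 2820 × 38.7 / 24.76 = 4408 BTU/h
E = 4408 × 2220 = 9785000 BTU

9790000 BTU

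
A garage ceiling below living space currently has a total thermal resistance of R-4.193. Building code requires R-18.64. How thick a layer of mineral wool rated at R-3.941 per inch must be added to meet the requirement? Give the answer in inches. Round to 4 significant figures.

ΔR = 18.64 − 4.193 = 14.447 ft²·°F·h/BTU
L = ΔR / (R/in) = 14.447/3.941 = 3.6658 in

3.666 in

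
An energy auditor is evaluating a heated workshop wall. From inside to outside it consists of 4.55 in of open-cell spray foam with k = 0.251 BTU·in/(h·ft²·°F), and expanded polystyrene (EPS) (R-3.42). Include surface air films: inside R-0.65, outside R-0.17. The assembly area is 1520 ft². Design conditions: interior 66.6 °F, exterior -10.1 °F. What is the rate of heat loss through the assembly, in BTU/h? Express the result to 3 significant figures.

5210 BTU/h

4.55/0.251 = 18.13
R_total = 0.65 + 18.13 + 3.42 + 0.17 = 22.37 ft²·°F·h/BTU
Q = A·ΔT/R = 1520 × (66.6 − (-10.1)) / 22.37 = 5212 BTU/h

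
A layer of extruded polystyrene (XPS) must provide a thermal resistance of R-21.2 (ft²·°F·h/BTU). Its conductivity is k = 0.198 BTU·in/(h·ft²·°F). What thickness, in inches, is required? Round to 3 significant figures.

L = R × k = 21.2 × 0.198 = 4.198 in

4.20 in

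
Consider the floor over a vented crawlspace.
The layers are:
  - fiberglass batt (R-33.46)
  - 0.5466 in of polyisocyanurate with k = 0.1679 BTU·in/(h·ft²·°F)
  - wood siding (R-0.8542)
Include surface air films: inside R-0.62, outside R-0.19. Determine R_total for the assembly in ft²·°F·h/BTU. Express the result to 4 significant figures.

38.38 ft²·°F·h/BTU

0.5466/0.1679 = 3.2555
R_total = 0.62 + 33.46 + 3.2555 + 0.8542 + 0.19 = 38.38 ft²·°F·h/BTU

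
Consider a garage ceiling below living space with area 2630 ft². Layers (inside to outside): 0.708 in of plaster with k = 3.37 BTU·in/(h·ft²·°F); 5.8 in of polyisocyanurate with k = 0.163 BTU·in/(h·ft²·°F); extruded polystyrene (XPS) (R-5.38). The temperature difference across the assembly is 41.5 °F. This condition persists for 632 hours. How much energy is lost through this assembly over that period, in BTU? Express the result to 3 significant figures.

1680000 BTU

0.708/3.37 = 0.2101
5.8/0.163 = 35.58
R_total = 0.2101 + 35.58 + 5.38 = 41.17 ft²·°F·h/BTU
Q = 2630 × 41.5 / 41.17 = 2651 BTU/h
E = 2651 × 632 = 1675000 BTU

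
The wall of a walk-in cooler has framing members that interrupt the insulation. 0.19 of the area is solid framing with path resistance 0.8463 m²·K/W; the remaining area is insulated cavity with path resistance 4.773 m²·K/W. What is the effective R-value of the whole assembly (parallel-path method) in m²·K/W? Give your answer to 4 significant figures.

2.537 m²·K/W

U_eff = 0.81/4.773 + 0.19/0.8463 = 0.1697 + 0.22451 = 0.39421
R_eff = 1/U_eff = 2.5367 m²·K/W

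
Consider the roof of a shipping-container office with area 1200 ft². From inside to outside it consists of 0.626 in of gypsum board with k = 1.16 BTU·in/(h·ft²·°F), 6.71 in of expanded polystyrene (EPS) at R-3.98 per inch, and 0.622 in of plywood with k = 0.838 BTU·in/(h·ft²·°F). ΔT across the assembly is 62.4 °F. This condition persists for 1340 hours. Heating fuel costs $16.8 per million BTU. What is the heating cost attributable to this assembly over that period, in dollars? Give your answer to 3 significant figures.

0.626/1.16 = 0.5397
6.71 × 3.98 = 26.71
0.622/0.838 = 0.7422
R_total = 0.5397 + 26.71 + 0.7422 = 27.99 ft²·°F·h/BTU
Q = 1200 × 62.4 / 27.99 = 2675 BTU/h
E = 2675 × 1340 = 3585000 BTU
Cost = 3585000/10⁶ × 16.8 = $60.23

60.2 dollars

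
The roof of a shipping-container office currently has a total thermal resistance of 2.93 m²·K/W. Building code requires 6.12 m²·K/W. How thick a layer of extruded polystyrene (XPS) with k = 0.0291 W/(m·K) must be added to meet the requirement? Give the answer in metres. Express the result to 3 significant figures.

0.0928 m

ΔR = 6.12 − 2.93 = 3.19 m²·K/W
L = ΔR × k = 3.19 × 0.0291 = 0.09283 m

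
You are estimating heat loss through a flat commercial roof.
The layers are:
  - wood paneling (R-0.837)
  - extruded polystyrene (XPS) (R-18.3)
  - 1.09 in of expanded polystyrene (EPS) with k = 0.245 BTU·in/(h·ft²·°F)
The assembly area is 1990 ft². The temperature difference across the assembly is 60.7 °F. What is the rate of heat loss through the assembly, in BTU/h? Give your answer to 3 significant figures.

1.09/0.245 = 4.449
R_total = 0.837 + 18.3 + 4.449 = 23.59 ft²·°F·h/BTU
Q = A·ΔT/R = 1990 × 60.7 / 23.59 = 5121 BTU/h

5120 BTU/h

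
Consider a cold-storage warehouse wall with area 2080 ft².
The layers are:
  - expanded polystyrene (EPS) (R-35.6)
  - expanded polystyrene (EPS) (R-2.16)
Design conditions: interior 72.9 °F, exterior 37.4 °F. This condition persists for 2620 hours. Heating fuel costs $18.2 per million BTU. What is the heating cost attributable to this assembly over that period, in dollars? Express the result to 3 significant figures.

93.2 dollars

R_total = 35.6 + 2.16 = 37.76 ft²·°F·h/BTU
Q = 2080 × (72.9 − 37.4) / 37.76 = 1956 BTU/h
E = 1956 × 2620 = 5123000 BTU
Cost = 5123000/10⁶ × 18.2 = $93.25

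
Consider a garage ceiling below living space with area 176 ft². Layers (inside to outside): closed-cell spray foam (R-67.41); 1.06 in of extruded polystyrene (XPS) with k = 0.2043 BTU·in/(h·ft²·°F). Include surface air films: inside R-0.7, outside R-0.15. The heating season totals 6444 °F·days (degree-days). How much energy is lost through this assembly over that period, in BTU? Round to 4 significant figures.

370600 BTU

1.06/0.2043 = 5.1884
R_total = 0.7 + 67.41 + 5.1884 + 0.15 = 73.448 ft²·°F·h/BTU
E = A × HDD × 24 / R = 176 × 6444 × 24 / 73.448 = 370590 BTU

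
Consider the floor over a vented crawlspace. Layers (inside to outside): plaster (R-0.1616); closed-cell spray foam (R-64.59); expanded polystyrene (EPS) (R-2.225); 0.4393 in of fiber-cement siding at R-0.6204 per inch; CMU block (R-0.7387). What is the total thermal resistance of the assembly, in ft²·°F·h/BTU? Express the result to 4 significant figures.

0.4393 × 0.6204 = 0.27254
R_total = 0.1616 + 64.59 + 2.225 + 0.27254 + 0.7387 = 67.988 ft²·°F·h/BTU

67.99 ft²·°F·h/BTU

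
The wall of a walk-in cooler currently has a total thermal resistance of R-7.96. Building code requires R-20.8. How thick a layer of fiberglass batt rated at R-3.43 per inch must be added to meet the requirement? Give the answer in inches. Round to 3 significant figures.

3.74 in

ΔR = 20.8 − 7.96 = 12.84 ft²·°F·h/BTU
L = ΔR / (R/in) = 12.84/3.43 = 3.743 in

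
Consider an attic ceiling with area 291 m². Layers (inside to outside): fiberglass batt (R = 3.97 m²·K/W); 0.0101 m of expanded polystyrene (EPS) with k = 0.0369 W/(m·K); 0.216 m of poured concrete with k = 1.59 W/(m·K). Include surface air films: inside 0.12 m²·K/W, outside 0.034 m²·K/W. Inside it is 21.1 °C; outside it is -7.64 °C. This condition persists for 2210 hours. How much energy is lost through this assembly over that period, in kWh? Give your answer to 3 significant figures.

4080 kWh

0.0101/0.0369 = 0.2737
0.216/1.59 = 0.1358
R_total = 0.12 + 3.97 + 0.2737 + 0.1358 + 0.034 = 4.534 m²·K/W
Q = 291 × (21.1 − (-7.64)) / 4.534 = 1845 W
E = 1845 W × 2210 h / 1000 = 4077 kWh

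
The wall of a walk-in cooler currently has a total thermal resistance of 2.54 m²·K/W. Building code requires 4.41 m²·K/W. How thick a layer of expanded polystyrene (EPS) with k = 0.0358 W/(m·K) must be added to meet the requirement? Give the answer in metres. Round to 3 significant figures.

0.0669 m

ΔR = 4.41 − 2.54 = 1.87 m²·K/W
L = ΔR × k = 1.87 × 0.0358 = 0.06695 m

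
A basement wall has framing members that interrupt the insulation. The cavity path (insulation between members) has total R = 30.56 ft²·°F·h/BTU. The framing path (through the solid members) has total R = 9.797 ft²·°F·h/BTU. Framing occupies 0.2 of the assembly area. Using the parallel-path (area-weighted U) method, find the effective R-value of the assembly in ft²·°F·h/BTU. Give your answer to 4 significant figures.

21.46 ft²·°F·h/BTU

U_eff = 0.8/30.56 + 0.2/9.797 = 0.026178 + 0.020414 = 0.046592
R_eff = 1/U_eff = 21.463 ft²·°F·h/BTU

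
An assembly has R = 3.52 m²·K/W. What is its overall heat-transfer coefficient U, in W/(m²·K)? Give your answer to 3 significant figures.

0.284 W/(m²·K)

U = 1/R = 1/3.52 = 0.2841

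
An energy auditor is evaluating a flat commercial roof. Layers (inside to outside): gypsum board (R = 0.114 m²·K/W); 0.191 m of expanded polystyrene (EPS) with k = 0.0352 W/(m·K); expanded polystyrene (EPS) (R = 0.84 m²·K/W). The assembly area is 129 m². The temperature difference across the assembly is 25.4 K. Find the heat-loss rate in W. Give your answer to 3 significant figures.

0.191/0.0352 = 5.426
R_total = 0.114 + 5.426 + 0.84 = 6.38 m²·K/W
Q = A·ΔT/R = 129 × 25.4 / 6.38 = 513.6 W

514 W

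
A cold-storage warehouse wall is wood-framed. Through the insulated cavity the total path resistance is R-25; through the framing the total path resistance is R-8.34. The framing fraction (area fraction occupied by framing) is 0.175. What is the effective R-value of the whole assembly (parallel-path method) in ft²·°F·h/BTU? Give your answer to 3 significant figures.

U_eff = 0.825/25 + 0.175/8.34 = 0.033 + 0.02098 = 0.05398
R_eff = 1/U_eff = 18.52 ft²·°F·h/BTU

18.5 ft²·°F·h/BTU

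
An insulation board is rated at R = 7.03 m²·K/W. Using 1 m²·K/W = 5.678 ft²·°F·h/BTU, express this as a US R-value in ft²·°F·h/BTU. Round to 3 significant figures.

39.9 ft²·°F·h/BTU

R_US = 7.03 × 5.678 = 39.92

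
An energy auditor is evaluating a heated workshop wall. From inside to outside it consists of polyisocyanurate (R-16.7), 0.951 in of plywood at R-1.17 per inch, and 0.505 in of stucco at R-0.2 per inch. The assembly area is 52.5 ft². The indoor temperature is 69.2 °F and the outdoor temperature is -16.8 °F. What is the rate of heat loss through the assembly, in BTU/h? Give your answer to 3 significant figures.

0.951 × 1.17 = 1.113
0.505 × 0.2 = 0.101
R_total = 16.7 + 1.113 + 0.101 = 17.91 ft²·°F·h/BTU
Q = A·ΔT/R = 52.5 × (69.2 − (-16.8)) / 17.91 = 252 BTU/h

252 BTU/h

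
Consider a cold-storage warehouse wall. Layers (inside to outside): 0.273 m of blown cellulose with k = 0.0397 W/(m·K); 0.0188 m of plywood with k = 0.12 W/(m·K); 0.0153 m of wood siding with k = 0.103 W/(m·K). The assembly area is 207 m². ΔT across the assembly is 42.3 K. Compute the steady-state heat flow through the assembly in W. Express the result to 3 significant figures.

1220 W

0.273/0.0397 = 6.877
0.0188/0.12 = 0.1567
0.0153/0.103 = 0.1485
R_total = 6.877 + 0.1567 + 0.1485 = 7.182 m²·K/W
Q = A·ΔT/R = 207 × 42.3 / 7.182 = 1219 W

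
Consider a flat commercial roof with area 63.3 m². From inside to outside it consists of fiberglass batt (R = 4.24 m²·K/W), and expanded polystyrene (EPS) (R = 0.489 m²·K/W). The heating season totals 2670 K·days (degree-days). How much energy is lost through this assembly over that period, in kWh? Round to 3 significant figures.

858 kWh

R_total = 4.24 + 0.489 = 4.729 m²·K/W
E = A × HDD × 24 / R / 1000 = 63.3 × 2670 × 24 / 4.729 / 1000 = 857.7 kWh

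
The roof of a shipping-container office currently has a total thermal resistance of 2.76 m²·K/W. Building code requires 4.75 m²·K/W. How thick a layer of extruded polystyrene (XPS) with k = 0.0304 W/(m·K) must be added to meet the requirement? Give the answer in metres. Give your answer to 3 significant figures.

ΔR = 4.75 − 2.76 = 1.99 m²·K/W
L = ΔR × k = 1.99 × 0.0304 = 0.0605 m

0.0605 m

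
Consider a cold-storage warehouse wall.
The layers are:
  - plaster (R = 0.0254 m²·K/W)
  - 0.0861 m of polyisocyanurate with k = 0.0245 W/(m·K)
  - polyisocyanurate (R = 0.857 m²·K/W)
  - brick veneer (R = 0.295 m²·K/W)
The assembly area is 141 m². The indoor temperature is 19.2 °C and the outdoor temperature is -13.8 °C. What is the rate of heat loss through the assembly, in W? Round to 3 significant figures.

992 W

0.0861/0.0245 = 3.514
R_total = 0.0254 + 3.514 + 0.857 + 0.295 = 4.692 m²·K/W
Q = A·ΔT/R = 141 × (19.2 − (-13.8)) / 4.692 = 991.8 W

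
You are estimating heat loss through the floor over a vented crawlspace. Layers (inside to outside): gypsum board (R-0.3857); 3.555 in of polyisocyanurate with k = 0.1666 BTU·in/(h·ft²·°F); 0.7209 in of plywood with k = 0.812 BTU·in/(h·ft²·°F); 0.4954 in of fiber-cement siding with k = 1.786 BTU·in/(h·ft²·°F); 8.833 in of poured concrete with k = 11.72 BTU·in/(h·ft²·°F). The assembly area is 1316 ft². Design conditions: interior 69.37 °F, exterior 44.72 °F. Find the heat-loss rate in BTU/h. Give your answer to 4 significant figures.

3.555/0.1666 = 21.339
0.7209/0.812 = 0.88781
0.4954/1.786 = 0.27738
8.833/11.72 = 0.75367
R_total = 0.3857 + 21.339 + 0.88781 + 0.27738 + 0.75367 = 23.643 ft²·°F·h/BTU
Q = A·ΔT/R = 1316 × (69.37 − 44.72) / 23.643 = 1372 BTU/h

1372 BTU/h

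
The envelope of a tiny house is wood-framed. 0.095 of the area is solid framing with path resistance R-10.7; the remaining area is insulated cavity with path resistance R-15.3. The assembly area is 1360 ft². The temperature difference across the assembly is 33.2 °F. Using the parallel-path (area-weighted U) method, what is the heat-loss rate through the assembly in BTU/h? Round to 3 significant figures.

U_eff = 0.905/15.3 + 0.095/10.7 = 0.05915 + 0.008879 = 0.06803
R_eff = 1/U_eff = 14.7 ft²·°F·h/BTU
Q = 1360 × 33.2 / 14.7 = 3072 BTU/h

3070 BTU/h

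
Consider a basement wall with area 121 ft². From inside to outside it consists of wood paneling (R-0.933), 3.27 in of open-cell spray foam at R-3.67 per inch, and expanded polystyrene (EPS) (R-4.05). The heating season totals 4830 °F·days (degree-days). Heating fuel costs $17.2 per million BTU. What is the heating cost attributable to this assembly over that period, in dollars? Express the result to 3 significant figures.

3.27 × 3.67 = 12
R_total = 0.933 + 12 + 4.05 = 16.98 ft²·°F·h/BTU
E = A × HDD × 24 / R = 121 × 4830 × 24 / 16.98 = 825900 BTU
Cost = 825900/10⁶ × 17.2 = $14.2

14.2 dollars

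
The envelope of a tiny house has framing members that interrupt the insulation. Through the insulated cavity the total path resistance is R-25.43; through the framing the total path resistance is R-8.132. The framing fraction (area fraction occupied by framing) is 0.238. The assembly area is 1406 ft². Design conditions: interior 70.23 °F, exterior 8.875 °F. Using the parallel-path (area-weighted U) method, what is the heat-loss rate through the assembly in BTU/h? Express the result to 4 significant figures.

U_eff = 0.762/25.43 + 0.238/8.132 = 0.029965 + 0.029267 = 0.059232
R_eff = 1/U_eff = 16.883 ft²·°F·h/BTU
Q = 1406 × (70.23 − 8.875) / 16.883 = 5109.6 BTU/h

5110 BTU/h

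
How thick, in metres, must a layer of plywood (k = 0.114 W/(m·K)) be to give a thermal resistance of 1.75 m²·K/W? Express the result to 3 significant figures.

L = R·k = 1.75 × 0.114 = 0.1995 m

0.200 m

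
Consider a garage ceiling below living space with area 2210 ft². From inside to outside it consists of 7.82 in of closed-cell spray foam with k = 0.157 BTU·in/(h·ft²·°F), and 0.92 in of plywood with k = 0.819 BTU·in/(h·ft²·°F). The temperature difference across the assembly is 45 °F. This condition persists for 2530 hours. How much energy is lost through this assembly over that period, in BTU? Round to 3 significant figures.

7.82/0.157 = 49.81
0.92/0.819 = 1.123
R_total = 49.81 + 1.123 = 50.93 ft²·°F·h/BTU
Q = 2210 × 45 / 50.93 = 1953 BTU/h
E = 1953 × 2530 = 4940000 BTU

4940000 BTU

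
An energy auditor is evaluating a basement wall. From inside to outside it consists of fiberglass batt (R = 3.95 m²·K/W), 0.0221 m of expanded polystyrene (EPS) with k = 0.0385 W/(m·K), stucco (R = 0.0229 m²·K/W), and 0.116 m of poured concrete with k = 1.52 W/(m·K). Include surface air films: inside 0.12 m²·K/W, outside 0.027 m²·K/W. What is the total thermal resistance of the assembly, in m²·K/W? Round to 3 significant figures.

0.0221/0.0385 = 0.574
0.116/1.52 = 0.07632
R_total = 0.12 + 3.95 + 0.574 + 0.0229 + 0.07632 + 0.027 = 4.77 m²·K/W

4.77 m²·K/W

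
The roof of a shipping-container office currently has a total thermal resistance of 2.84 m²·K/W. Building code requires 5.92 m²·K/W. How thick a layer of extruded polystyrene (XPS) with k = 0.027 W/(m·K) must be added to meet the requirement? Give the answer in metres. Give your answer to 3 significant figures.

0.0832 m

ΔR = 5.92 − 2.84 = 3.08 m²·K/W
L = ΔR × k = 3.08 × 0.027 = 0.08316 m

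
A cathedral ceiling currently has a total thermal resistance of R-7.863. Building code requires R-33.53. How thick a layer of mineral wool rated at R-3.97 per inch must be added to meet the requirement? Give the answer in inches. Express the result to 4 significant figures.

ΔR = 33.53 − 7.863 = 25.667 ft²·°F·h/BTU
L = ΔR / (R/in) = 25.667/3.97 = 6.4652 in

6.465 in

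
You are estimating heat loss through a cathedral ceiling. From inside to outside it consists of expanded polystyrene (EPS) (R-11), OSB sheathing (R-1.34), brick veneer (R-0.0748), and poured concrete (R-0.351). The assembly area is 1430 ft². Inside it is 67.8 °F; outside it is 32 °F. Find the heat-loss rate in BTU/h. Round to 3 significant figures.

R_total = 11 + 1.34 + 0.0748 + 0.351 = 12.77 ft²·°F·h/BTU
Q = A·ΔT/R = 1430 × (67.8 − 32) / 12.77 = 4010 BTU/h

4010 BTU/h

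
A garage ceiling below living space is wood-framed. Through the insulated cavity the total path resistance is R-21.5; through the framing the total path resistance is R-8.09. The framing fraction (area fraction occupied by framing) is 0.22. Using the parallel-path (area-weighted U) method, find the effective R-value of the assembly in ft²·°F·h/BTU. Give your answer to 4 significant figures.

15.75 ft²·°F·h/BTU

U_eff = 0.78/21.5 + 0.22/8.09 = 0.036279 + 0.027194 = 0.063473
R_eff = 1/U_eff = 15.755 ft²·°F·h/BTU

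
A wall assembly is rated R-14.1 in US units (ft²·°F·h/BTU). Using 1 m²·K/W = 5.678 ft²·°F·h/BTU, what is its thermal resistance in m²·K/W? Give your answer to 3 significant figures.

2.48 m²·K/W

R_SI = 14.1/5.678 = 2.483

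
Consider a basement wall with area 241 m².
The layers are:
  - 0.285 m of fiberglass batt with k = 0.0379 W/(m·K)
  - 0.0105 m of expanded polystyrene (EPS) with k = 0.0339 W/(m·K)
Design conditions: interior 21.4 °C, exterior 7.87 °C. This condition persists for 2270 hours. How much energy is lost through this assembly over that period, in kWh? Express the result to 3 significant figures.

0.285/0.0379 = 7.52
0.0105/0.0339 = 0.3097
R_total = 7.52 + 0.3097 = 7.83 m²·K/W
Q = 241 × (21.4 − 7.87) / 7.83 = 416.5 W
E = 416.5 W × 2270 h / 1000 = 945.4 kWh

945 kWh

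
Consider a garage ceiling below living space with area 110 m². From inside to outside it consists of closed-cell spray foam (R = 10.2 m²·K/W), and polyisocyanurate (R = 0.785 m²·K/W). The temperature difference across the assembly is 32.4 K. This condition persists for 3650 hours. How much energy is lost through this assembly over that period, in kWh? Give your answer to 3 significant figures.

1180 kWh

R_total = 10.2 + 0.785 = 10.98 m²·K/W
Q = 110 × 32.4 / 10.98 = 324.4 W
E = 324.4 W × 3650 h / 1000 = 1184 kWh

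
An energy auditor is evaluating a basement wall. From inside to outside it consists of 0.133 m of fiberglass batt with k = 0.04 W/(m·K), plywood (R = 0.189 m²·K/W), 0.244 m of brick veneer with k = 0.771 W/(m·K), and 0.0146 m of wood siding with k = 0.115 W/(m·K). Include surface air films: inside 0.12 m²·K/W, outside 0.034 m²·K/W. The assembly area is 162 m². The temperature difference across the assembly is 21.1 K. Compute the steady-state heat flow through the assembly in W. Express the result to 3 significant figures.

0.133/0.04 = 3.325
0.244/0.771 = 0.3165
0.0146/0.115 = 0.127
R_total = 0.12 + 3.325 + 0.189 + 0.3165 + 0.127 + 0.034 = 4.111 m²·K/W
Q = A·ΔT/R = 162 × 21.1 / 4.111 = 831.4 W

831 W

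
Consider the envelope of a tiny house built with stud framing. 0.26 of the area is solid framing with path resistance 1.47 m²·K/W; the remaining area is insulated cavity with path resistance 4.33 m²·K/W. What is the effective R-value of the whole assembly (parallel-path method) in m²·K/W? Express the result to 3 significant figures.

U_eff = 0.74/4.33 + 0.26/1.47 = 0.1709 + 0.1769 = 0.3478
R_eff = 1/U_eff = 2.875 m²·K/W

2.88 m²·K/W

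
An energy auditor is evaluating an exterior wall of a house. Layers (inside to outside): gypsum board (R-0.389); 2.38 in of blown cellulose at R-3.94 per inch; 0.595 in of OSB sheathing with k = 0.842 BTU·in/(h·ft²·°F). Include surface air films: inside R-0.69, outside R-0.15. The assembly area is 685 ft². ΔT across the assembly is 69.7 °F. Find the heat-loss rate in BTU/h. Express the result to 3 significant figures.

2.38 × 3.94 = 9.377
0.595/0.842 = 0.7067
R_total = 0.69 + 0.389 + 9.377 + 0.7067 + 0.15 = 11.31 ft²·°F·h/BTU
Q = A·ΔT/R = 685 × 69.7 / 11.31 = 4220 BTU/h

4220 BTU/h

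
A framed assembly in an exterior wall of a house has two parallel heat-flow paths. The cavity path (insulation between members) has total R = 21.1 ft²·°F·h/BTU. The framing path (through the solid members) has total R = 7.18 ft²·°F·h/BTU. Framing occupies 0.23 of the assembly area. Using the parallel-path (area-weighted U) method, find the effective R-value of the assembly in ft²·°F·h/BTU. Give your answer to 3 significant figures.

U_eff = 0.77/21.1 + 0.23/7.18 = 0.03649 + 0.03203 = 0.06853
R_eff = 1/U_eff = 14.59 ft²·°F·h/BTU

14.6 ft²·°F·h/BTU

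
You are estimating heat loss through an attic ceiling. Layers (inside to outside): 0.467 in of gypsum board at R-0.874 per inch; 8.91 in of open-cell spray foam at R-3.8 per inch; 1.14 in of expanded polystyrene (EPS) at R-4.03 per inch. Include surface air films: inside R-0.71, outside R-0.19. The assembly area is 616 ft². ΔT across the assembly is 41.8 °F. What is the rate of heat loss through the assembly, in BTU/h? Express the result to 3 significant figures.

648 BTU/h

0.467 × 0.874 = 0.4082
8.91 × 3.8 = 33.86
1.14 × 4.03 = 4.594
R_total = 0.71 + 0.4082 + 33.86 + 4.594 + 0.19 = 39.76 ft²·°F·h/BTU
Q = A·ΔT/R = 616 × 41.8 / 39.76 = 647.6 BTU/h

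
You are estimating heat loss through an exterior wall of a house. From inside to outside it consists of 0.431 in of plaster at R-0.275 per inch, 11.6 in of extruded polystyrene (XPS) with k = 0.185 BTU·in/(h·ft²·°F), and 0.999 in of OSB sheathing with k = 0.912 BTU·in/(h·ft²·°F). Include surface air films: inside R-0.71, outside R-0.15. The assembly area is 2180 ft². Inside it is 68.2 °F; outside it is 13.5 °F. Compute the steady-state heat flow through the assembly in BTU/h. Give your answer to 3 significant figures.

1840 BTU/h

0.431 × 0.275 = 0.1185
11.6/0.185 = 62.7
0.999/0.912 = 1.095
R_total = 0.71 + 0.1185 + 62.7 + 1.095 + 0.15 = 64.78 ft²·°F·h/BTU
Q = A·ΔT/R = 2180 × (68.2 − 13.5) / 64.78 = 1841 BTU/h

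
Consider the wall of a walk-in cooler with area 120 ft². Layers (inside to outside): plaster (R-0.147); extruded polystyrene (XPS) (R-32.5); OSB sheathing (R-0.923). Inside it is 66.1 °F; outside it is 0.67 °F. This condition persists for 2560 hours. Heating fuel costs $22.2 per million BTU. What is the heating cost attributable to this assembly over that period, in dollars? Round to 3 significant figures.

13.3 dollars

R_total = 0.147 + 32.5 + 0.923 = 33.57 ft²·°F·h/BTU
Q = 120 × (66.1 − 0.67) / 33.57 = 233.9 BTU/h
E = 233.9 × 2560 = 598800 BTU
Cost = 598800/10⁶ × 22.2 = $13.29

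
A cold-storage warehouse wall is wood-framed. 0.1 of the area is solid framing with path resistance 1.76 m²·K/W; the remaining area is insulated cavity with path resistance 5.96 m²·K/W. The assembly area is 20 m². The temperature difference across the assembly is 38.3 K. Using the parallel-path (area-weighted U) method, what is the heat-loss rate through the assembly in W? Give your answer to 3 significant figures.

159 W

U_eff = 0.9/5.96 + 0.1/1.76 = 0.151 + 0.05682 = 0.2078
R_eff = 1/U_eff = 4.812 m²·K/W
Q = 20 × 38.3 / 4.812 = 159.2 W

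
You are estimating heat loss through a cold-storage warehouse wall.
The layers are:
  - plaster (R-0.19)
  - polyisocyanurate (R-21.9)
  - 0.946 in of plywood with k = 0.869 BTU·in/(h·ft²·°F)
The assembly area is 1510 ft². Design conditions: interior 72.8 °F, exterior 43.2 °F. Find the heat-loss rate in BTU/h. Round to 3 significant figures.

0.946/0.869 = 1.089
R_total = 0.19 + 21.9 + 1.089 = 23.18 ft²·°F·h/BTU
Q = A·ΔT/R = 1510 × (72.8 − 43.2) / 23.18 = 1928 BTU/h

1930 BTU/h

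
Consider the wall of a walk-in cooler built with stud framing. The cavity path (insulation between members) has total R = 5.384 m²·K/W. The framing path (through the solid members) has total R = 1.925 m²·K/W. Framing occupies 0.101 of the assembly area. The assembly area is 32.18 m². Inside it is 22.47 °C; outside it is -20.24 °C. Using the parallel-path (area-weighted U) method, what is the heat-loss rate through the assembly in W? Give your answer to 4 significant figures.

301.6 W

U_eff = 0.899/5.384 + 0.101/1.925 = 0.16698 + 0.052468 = 0.21944
R_eff = 1/U_eff = 4.557 m²·K/W
Q = 32.18 × (22.47 − (-20.24)) / 4.557 = 301.61 W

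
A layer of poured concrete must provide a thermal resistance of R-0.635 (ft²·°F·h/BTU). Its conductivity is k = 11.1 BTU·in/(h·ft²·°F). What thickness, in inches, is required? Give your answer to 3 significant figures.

7.05 in

L = R × k = 0.635 × 11.1 = 7.048 in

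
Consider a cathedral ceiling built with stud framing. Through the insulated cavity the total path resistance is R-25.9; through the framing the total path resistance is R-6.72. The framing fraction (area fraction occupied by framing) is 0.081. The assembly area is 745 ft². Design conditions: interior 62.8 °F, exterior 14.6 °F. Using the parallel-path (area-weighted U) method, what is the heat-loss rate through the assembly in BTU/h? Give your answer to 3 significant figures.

U_eff = 0.919/25.9 + 0.081/6.72 = 0.03548 + 0.01205 = 0.04754
R_eff = 1/U_eff = 21.04 ft²·°F·h/BTU
Q = 745 × (62.8 − 14.6) / 21.04 = 1707 BTU/h

1710 BTU/h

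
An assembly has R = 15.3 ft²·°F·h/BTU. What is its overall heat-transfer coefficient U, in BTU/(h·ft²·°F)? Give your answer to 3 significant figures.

U = 1/R = 1/15.3 = 0.06536

0.0654 BTU/(h·ft²·°F)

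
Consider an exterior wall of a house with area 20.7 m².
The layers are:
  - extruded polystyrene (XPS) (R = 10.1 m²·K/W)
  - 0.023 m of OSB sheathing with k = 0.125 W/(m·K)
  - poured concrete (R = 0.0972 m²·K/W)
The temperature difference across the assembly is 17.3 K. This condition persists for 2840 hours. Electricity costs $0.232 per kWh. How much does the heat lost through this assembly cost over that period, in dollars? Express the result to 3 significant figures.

0.023/0.125 = 0.184
R_total = 10.1 + 0.184 + 0.0972 = 10.38 m²·K/W
Q = 20.7 × 17.3 / 10.38 = 34.5 W
E = 34.5 W × 2840 h / 1000 = 97.97 kWh
Cost = 97.97 × 0.232 = $22.73

22.7 dollars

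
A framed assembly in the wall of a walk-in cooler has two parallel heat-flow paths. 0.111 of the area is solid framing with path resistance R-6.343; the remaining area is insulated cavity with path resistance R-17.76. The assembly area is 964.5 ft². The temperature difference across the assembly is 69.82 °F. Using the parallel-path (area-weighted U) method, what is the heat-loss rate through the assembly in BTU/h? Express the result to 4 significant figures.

4549 BTU/h

U_eff = 0.889/17.76 + 0.111/6.343 = 0.050056 + 0.0175 = 0.067556
R_eff = 1/U_eff = 14.803 ft²·°F·h/BTU
Q = 964.5 × 69.82 / 14.803 = 4549.3 BTU/h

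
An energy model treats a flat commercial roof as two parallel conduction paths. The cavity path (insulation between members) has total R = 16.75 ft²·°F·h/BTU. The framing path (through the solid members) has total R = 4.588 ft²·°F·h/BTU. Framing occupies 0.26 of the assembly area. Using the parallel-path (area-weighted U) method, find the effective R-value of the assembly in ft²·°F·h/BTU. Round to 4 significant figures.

9.916 ft²·°F·h/BTU

U_eff = 0.74/16.75 + 0.26/4.588 = 0.044179 + 0.05667 = 0.10085
R_eff = 1/U_eff = 9.9158 ft²·°F·h/BTU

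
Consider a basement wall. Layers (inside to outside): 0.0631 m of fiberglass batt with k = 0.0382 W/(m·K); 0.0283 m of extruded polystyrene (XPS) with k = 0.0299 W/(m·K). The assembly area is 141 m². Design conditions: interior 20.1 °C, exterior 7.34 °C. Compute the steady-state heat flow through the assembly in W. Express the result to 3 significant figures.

692 W

0.0631/0.0382 = 1.652
0.0283/0.0299 = 0.9465
R_total = 1.652 + 0.9465 = 2.598 m²·K/W
Q = A·ΔT/R = 141 × (20.1 − 7.34) / 2.598 = 692.4 W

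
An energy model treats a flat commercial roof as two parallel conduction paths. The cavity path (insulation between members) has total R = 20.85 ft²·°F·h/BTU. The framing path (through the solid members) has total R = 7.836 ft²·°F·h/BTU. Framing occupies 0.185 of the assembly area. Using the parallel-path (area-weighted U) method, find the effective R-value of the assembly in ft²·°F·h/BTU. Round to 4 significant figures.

U_eff = 0.815/20.85 + 0.185/7.836 = 0.039089 + 0.023609 = 0.062698
R_eff = 1/U_eff = 15.95 ft²·°F·h/BTU

15.95 ft²·°F·h/BTU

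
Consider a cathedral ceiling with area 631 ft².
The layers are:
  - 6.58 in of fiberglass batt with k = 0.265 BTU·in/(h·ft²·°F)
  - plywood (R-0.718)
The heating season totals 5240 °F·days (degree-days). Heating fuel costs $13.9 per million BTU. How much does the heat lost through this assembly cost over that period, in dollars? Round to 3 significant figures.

6.58/0.265 = 24.83
R_total = 24.83 + 0.718 = 25.55 ft²·°F·h/BTU
E = A × HDD × 24 / R = 631 × 5240 × 24 / 25.55 = 3106000 BTU
Cost = 3106000/10⁶ × 13.9 = $43.17

43.2 dollars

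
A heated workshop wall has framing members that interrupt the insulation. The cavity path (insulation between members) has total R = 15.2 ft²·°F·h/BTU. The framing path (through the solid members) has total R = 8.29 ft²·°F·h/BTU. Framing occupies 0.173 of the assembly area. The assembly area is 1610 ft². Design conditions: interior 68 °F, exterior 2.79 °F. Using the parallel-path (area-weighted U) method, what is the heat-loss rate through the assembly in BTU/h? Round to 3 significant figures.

U_eff = 0.827/15.2 + 0.173/8.29 = 0.05441 + 0.02087 = 0.07528
R_eff = 1/U_eff = 13.28 ft²·°F·h/BTU
Q = 1610 × (68 − 2.79) / 13.28 = 7903 BTU/h

7900 BTU/h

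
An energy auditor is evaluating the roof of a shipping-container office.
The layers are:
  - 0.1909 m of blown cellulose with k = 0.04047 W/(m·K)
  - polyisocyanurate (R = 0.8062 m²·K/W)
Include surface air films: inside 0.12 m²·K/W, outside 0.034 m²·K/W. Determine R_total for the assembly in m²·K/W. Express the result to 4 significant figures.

5.677 m²·K/W

0.1909/0.04047 = 4.7171
R_total = 0.12 + 4.7171 + 0.8062 + 0.034 = 5.6773 m²·K/W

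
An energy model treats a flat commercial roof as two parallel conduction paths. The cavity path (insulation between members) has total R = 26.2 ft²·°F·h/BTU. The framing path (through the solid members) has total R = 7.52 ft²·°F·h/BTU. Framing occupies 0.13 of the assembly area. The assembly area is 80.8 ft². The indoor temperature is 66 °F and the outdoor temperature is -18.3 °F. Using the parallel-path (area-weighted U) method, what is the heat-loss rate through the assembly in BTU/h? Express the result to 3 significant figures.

344 BTU/h

U_eff = 0.87/26.2 + 0.13/7.52 = 0.03321 + 0.01729 = 0.05049
R_eff = 1/U_eff = 19.8 ft²·°F·h/BTU
Q = 80.8 × (66 − (-18.3)) / 19.8 = 343.9 BTU/h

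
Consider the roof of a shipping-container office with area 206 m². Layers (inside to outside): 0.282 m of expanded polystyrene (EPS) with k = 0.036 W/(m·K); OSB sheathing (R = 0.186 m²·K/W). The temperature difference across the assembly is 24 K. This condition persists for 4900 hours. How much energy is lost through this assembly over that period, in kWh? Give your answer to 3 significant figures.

0.282/0.036 = 7.833
R_total = 7.833 + 0.186 = 8.019 m²·K/W
Q = 206 × 24 / 8.019 = 616.5 W
E = 616.5 W × 4900 h / 1000 = 3021 kWh

3020 kWh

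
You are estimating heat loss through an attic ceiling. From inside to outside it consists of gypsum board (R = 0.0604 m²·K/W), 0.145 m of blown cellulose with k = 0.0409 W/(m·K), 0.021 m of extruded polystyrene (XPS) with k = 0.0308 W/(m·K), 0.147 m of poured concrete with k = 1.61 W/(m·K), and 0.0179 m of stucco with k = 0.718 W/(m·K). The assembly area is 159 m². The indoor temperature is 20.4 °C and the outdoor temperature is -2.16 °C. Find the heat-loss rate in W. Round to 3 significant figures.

0.145/0.0409 = 3.545
0.021/0.0308 = 0.6818
0.147/1.61 = 0.0913
0.0179/0.718 = 0.02493
R_total = 0.0604 + 3.545 + 0.6818 + 0.0913 + 0.02493 = 4.404 m²·K/W
Q = A·ΔT/R = 159 × (20.4 − (-2.16)) / 4.404 = 814.6 W

815 W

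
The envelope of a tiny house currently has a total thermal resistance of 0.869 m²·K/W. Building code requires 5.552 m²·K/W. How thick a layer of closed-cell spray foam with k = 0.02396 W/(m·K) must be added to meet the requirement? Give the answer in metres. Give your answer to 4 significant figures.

ΔR = 5.552 − 0.869 = 4.683 m²·K/W
L = ΔR × k = 4.683 × 0.02396 = 0.1122 m

0.1122 m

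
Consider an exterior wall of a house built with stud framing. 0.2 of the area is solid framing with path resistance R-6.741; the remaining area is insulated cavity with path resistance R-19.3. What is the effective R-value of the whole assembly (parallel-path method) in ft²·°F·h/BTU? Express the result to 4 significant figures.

14.06 ft²·°F·h/BTU

U_eff = 0.8/19.3 + 0.2/6.741 = 0.041451 + 0.029669 = 0.07112
R_eff = 1/U_eff = 14.061 ft²·°F·h/BTU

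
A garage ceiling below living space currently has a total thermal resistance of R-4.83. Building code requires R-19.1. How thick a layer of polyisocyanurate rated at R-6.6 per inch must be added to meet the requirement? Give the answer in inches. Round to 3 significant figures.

2.16 in

ΔR = 19.1 − 4.83 = 14.27 ft²·°F·h/BTU
L = ΔR / (R/in) = 14.27/6.6 = 2.162 in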